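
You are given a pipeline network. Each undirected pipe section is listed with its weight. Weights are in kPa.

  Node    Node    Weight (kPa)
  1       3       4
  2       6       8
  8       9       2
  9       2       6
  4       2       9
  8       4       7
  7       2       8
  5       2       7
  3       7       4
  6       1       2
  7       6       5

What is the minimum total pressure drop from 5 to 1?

17 kPa

Running Dijkstra from 5:
5: 0
2: 7  (via 5)
9: 13  (via 2)
6: 15  (via 2)
7: 15  (via 2)
8: 15  (via 9)
4: 16  (via 2)
1: 17  (via 6)
Shortest route: 5 → 2 → 6 → 1 = 17 kPa.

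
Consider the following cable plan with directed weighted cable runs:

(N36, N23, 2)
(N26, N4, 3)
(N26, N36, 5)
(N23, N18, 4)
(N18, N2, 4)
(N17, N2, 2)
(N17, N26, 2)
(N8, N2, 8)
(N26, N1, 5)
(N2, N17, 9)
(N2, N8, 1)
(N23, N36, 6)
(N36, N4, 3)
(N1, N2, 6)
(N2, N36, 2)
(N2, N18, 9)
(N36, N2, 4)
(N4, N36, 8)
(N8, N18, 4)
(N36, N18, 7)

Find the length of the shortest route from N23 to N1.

24

Candidate routes:
N23 - N36 - N18 - N2 - N17 - N26 - N1: 6+7+4+9+2+5 = 33
N23 - N18 - N2 - N17 - N26 - N1: 4+4+9+2+5 = 24
N23 - N36 - N2 - N17 - N26 - N1: 6+4+9+2+5 = 26
Cheapest is N23 - N18 - N2 - N17 - N26 - N1 at 24.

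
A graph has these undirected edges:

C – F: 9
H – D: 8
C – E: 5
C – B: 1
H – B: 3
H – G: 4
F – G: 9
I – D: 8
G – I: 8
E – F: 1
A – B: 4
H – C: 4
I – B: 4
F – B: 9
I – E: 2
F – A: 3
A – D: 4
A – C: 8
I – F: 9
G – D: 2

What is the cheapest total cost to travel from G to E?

10

Settle nodes by increasing distance from G:
G: 0
D: 2  (via G)
H: 4  (via G)
A: 6  (via D)
B: 7  (via H)
C: 8  (via H)
I: 8  (via G)
F: 9  (via G)
E: 10  (via I)
Shortest route: G–I–E = 10.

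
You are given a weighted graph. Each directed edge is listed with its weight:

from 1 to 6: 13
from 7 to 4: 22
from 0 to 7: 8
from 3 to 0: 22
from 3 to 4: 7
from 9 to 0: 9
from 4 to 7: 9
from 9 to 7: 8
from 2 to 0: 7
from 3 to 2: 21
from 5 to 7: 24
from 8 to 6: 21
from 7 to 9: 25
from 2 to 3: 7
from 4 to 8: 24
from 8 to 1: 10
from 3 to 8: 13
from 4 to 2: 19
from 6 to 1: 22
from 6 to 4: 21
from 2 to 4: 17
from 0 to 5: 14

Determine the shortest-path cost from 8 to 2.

Enumerating some paths:
8 → 6 → 4 → 2: 21+21+19 = 61
8 → 1 → 6 → 4 → 2: 10+13+21+19 = 63
Cheapest is 8 → 6 → 4 → 2 at 61.

61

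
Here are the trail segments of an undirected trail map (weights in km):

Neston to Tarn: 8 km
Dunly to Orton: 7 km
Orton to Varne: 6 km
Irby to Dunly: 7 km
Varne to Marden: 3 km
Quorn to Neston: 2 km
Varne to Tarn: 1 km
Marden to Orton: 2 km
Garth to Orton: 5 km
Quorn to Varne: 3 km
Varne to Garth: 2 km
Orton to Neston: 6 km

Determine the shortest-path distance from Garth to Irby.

Running Dijkstra from Garth:
Garth: 0
Varne: 2  (via Garth)
Tarn: 3  (via Varne)
Marden: 5  (via Varne)
Orton: 5  (via Garth)
Quorn: 5  (via Varne)
Neston: 7  (via Quorn)
Dunly: 12  (via Orton)
Irby: 19  (via Dunly)
Shortest route: Garth → Orton → Dunly → Irby = 19 km.

19 km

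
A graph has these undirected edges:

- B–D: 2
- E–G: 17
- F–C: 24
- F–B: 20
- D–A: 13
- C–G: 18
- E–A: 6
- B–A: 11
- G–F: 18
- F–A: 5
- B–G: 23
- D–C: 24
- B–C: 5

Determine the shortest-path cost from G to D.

Compare a few routes:
G → F → A → D: 18+5+13 = 36
G → F → A → B → D: 18+5+11+2 = 36
G → B → D: 23+2 = 25
Cheapest is G → B → D at 25.

25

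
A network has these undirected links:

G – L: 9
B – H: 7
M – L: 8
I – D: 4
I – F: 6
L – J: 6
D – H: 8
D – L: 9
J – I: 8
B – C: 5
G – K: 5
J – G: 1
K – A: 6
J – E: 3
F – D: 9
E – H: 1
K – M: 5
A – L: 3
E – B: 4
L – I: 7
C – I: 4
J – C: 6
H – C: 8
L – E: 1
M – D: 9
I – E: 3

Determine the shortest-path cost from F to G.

13

Compare a few routes:
F - I - J - G: 6+8+1 = 15
F - I - E - J - G: 6+3+3+1 = 13
F - I - E - L - J - G: 6+3+1+6+1 = 17
The minimum is 13 via F - I - E - J - G.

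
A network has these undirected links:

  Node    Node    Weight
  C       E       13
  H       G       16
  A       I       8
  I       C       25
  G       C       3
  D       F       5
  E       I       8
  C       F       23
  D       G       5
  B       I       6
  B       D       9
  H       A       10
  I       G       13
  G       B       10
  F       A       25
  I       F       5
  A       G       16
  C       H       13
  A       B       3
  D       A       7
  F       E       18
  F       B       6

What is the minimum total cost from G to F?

10

Shortest distances from G:
G: 0
C: 3  (via G)
D: 5  (via G)
B: 10  (via G)
F: 10  (via D)
Shortest route: G–D–F = 10.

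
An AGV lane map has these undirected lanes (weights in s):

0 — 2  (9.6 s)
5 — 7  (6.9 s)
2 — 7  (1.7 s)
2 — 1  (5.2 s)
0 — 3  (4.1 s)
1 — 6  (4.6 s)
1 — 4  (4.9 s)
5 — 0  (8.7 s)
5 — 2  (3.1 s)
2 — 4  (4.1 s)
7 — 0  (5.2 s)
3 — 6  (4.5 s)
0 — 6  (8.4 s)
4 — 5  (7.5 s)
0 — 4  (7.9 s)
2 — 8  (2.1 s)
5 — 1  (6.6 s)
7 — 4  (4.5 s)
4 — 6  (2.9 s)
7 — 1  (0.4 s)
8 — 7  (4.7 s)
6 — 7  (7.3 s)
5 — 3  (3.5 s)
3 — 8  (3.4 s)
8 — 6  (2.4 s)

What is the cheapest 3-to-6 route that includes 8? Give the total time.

5.8 s

Best 3 to 8: 3–8 costing 3.4
Best 8 to 6: 8–6 costing 2.4
Total via 8: 3.4 + 2.4 = 5.8 s.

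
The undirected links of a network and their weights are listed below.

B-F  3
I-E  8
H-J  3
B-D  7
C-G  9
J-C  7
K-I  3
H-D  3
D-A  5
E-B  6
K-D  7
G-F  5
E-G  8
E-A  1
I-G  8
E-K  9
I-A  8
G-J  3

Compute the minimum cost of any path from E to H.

9

Settle nodes by increasing distance from E:
E: 0
A: 1  (via E)
B: 6  (via E)
D: 6  (via A)
G: 8  (via E)
I: 8  (via E)
F: 9  (via B)
H: 9  (via D)
Shortest route: E → A → D → H = 9.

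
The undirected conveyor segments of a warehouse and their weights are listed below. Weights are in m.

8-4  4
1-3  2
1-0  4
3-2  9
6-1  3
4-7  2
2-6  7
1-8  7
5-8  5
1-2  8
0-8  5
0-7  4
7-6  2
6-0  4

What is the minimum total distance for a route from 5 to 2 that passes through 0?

21 m

Best 5 to 0: 5 → 8 → 0 costing 10
Shortest 0→2: 0 → 6 → 2 = 11
Total via 0: 10 + 11 = 21 m.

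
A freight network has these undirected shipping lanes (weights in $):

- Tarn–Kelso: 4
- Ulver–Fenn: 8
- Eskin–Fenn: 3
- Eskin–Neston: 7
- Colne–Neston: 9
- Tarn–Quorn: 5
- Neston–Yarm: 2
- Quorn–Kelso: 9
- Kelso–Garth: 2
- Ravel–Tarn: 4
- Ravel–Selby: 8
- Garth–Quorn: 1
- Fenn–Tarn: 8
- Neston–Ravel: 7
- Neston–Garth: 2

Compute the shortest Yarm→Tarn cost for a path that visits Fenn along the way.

$20

Best Yarm to Fenn: Yarm–Neston–Eskin–Fenn costing 12
Best Fenn to Tarn: Fenn–Tarn costing 8
Total via Fenn: 12 + 8 = $20.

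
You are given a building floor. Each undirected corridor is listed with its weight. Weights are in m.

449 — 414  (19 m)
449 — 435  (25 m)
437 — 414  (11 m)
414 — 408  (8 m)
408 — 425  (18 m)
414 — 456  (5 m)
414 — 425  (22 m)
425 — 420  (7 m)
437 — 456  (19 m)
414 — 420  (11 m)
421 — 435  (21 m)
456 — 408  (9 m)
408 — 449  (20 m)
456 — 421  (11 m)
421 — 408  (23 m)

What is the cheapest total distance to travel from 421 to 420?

27 m

Running Dijkstra from 421:
421: 0
456: 11  (via 421)
414: 16  (via 456)
408: 20  (via 456)
435: 21  (via 421)
420: 27  (via 414)
Shortest route: 421 → 456 → 414 → 420 = 27 m.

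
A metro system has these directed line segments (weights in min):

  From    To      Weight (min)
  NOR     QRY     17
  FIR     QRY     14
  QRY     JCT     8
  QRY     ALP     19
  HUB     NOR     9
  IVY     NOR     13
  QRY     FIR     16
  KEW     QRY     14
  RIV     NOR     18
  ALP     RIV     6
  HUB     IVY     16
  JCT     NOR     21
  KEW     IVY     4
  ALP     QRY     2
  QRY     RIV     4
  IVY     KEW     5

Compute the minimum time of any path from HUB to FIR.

Running Dijkstra from HUB:
HUB: 0
NOR: 9  (via HUB)
IVY: 16  (via HUB)
KEW: 21  (via IVY)
QRY: 26  (via NOR)
RIV: 30  (via QRY)
JCT: 34  (via QRY)
FIR: 42  (via QRY)
Shortest route: HUB–NOR–QRY–FIR = 42 min.

42 min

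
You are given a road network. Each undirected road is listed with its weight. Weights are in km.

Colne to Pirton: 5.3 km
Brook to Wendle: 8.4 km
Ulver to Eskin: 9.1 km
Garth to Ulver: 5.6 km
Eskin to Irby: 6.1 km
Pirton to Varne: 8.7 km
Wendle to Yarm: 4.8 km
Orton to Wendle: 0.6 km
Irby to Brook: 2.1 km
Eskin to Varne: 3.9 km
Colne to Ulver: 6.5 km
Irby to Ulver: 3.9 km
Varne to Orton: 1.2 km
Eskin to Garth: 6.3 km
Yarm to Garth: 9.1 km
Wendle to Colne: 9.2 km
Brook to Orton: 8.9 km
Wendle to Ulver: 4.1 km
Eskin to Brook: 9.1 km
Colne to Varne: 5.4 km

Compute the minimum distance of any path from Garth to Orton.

10.3 km

Enumerating some paths:
Garth–Eskin–Varne–Orton: 6.3+3.9+1.2 = 11.4
Garth–Ulver–Wendle–Orton: 5.6+4.1+0.6 = 10.3
Cheapest is Garth–Ulver–Wendle–Orton at 10.3 km.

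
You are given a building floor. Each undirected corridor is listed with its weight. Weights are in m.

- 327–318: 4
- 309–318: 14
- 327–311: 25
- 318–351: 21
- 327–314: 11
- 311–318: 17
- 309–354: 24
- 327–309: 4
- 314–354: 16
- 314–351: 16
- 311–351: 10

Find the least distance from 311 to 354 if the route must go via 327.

Best 311 to 327: 311–318–327 costing 21
Best 327 to 354: 327–314–354 costing 27
Total via 327: 21 + 27 = 48 m.

48 m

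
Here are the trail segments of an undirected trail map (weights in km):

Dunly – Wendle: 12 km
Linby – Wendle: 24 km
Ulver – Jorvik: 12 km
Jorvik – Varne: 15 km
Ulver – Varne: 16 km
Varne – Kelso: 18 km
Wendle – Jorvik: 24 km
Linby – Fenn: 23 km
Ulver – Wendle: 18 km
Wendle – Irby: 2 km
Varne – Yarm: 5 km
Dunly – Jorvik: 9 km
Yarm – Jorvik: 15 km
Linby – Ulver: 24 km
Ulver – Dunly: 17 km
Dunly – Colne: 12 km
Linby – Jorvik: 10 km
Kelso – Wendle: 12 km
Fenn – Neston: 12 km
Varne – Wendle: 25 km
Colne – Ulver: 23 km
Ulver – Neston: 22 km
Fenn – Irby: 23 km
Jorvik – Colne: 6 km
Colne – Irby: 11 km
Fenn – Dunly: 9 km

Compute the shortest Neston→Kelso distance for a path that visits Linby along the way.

71 km

Best Neston to Linby: Neston → Fenn → Linby costing 35
Best Linby to Kelso: Linby → Wendle → Kelso costing 36
Total via Linby: 35 + 36 = 71 km.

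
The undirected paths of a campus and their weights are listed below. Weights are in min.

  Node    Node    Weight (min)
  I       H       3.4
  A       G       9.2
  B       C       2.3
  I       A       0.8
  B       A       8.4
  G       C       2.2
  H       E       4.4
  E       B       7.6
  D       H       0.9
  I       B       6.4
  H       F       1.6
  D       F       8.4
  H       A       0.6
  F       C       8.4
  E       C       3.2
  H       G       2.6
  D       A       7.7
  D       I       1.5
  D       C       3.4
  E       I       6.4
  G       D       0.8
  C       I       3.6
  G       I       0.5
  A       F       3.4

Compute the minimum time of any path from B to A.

5.8 min

Candidate routes:
B - C - G - I - A: 2.3+2.2+0.5+0.8 = 5.8
B - C - I - A: 2.3+3.6+0.8 = 6.7
B - C - G - D - H - A: 2.3+2.2+0.8+0.9+0.6 = 6.8
Cheapest is B - C - G - I - A at 5.8 min.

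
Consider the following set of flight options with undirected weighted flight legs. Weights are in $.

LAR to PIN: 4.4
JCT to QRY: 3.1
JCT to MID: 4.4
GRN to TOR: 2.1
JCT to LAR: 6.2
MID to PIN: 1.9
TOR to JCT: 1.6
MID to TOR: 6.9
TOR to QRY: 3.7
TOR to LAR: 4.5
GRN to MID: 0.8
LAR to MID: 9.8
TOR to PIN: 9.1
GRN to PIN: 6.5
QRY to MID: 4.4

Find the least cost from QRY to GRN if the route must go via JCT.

Shortest QRY→JCT: QRY–JCT = 3.1
Shortest JCT→GRN: JCT–TOR–GRN = 3.7
Total via JCT: 3.1 + 3.7 = $6.8.

$6.8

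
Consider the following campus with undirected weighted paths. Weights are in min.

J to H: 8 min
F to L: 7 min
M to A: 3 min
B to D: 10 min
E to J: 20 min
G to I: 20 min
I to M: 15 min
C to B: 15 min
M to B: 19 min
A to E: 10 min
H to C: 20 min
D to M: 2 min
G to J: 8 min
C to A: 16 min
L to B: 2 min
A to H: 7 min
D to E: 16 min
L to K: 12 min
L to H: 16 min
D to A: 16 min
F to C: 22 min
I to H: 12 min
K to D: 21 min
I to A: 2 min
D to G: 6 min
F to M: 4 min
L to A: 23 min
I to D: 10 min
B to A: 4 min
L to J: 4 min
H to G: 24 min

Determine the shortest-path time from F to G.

Compare a few routes:
F → M → D → G: 4+2+6 = 12
F → L → B → A → M → D → G: 7+2+4+3+2+6 = 24
F → L → J → G: 7+4+8 = 19
F → L → B → D → G: 7+2+10+6 = 25
Cheapest is F → M → D → G at 12 min.

12 min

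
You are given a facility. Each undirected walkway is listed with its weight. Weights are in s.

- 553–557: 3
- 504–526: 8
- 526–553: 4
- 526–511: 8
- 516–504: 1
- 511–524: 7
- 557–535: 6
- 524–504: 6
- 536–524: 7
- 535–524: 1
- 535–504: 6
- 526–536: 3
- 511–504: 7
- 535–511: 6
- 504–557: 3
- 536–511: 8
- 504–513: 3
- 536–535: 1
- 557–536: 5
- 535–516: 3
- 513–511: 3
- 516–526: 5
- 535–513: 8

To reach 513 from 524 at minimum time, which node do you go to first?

Enumerating some paths:
524 - 535 - 513: 1+8 = 9
524 - 511 - 513: 7+3 = 10
524 - 504 - 513: 6+3 = 9
524 - 535 - 516 - 504 - 513: 1+3+1+3 = 8
Cheapest is 524 - 535 - 516 - 504 - 513 at 8 s.
So from 524 the first move is to 535.

535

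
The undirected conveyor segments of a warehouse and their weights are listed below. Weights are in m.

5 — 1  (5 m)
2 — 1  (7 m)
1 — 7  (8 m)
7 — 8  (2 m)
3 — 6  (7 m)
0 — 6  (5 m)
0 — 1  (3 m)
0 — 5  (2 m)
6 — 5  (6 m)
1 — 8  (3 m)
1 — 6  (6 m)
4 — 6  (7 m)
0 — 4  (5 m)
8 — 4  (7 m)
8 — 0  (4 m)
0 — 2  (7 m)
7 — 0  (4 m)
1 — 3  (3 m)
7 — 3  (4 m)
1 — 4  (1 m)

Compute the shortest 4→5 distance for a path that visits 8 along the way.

Best 4 to 8: 4 → 1 → 8 costing 4
Best 8 to 5: 8 → 0 → 5 costing 6
Total via 8: 4 + 6 = 10 m.

10 m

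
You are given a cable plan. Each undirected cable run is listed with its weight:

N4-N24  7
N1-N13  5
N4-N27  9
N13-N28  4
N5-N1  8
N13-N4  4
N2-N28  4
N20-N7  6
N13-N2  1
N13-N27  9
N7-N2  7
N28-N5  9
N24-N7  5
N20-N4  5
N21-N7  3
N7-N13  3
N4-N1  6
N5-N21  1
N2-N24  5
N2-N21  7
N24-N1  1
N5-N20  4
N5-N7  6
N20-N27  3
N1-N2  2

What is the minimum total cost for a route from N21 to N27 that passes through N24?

Shortest N21→N24: N21 → N7 → N24 = 8
Best N24 to N27: N24 → N1 → N2 → N13 → N27 costing 13
Total via N24: 8 + 13 = 21.

21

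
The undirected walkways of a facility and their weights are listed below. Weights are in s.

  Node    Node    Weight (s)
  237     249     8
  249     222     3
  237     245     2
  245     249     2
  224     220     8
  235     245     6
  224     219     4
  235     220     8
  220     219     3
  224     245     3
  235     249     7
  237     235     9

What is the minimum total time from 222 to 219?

12 s

Candidate routes:
222 → 249 → 245 → 224 → 219: 3+2+3+4 = 12
222 → 249 → 245 → 224 → 220 → 219: 3+2+3+8+3 = 19
222 → 249 → 237 → 245 → 224 → 219: 3+8+2+3+4 = 20
The minimum is 12 s via 222 → 249 → 245 → 224 → 219.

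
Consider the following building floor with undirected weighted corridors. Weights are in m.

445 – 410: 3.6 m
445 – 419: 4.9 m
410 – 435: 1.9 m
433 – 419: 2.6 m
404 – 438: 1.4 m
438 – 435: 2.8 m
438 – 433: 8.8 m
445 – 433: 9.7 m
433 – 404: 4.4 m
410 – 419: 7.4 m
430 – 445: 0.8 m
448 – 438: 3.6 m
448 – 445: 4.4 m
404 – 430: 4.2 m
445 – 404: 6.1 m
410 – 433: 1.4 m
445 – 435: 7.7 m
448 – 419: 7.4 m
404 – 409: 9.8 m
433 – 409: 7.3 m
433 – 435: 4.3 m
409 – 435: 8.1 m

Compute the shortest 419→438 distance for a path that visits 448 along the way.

11 m

Shortest 419→448: 419 → 448 = 7.4
Shortest 448→438: 448 → 438 = 3.6
Total via 448: 7.4 + 3.6 = 11 m.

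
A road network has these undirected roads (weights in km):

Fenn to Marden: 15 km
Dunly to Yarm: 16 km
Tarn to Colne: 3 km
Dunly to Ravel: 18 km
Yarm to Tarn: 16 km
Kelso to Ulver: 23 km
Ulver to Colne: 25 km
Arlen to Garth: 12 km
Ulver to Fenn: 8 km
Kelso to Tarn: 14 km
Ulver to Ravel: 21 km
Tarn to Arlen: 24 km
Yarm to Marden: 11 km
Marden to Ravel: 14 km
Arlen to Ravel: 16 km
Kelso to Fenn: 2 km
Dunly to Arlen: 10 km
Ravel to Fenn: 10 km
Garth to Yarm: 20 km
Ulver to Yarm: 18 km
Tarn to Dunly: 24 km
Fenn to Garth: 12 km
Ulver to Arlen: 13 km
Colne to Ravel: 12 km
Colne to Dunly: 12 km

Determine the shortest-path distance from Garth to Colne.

Running Dijkstra from Garth:
Garth: 0
Fenn: 12  (via Garth)
Arlen: 12  (via Garth)
Kelso: 14  (via Fenn)
Yarm: 20  (via Garth)
Ulver: 20  (via Fenn)
Dunly: 22  (via Arlen)
Ravel: 22  (via Fenn)
Marden: 27  (via Fenn)
Tarn: 28  (via Kelso)
Colne: 31  (via Tarn)
Shortest route: Garth → Fenn → Kelso → Tarn → Colne = 31 km.

31 km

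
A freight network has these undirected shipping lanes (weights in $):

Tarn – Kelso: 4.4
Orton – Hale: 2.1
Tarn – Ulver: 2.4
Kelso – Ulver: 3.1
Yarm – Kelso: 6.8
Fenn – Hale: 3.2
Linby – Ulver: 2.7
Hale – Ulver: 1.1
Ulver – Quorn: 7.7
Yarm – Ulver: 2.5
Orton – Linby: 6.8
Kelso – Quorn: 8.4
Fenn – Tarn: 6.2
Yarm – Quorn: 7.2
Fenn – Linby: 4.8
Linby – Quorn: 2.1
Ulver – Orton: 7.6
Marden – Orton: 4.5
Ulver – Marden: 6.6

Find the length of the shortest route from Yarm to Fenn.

Enumerating some paths:
Yarm → Ulver → Hale → Fenn: 2.5+1.1+3.2 = 6.8
Yarm → Ulver → Linby → Fenn: 2.5+2.7+4.8 = 10
Yarm → Ulver → Tarn → Fenn: 2.5+2.4+6.2 = 11.1
Yarm → Quorn → Linby → Fenn: 7.2+2.1+4.8 = 14.1
The minimum is $6.8 via Yarm → Ulver → Hale → Fenn.

$6.8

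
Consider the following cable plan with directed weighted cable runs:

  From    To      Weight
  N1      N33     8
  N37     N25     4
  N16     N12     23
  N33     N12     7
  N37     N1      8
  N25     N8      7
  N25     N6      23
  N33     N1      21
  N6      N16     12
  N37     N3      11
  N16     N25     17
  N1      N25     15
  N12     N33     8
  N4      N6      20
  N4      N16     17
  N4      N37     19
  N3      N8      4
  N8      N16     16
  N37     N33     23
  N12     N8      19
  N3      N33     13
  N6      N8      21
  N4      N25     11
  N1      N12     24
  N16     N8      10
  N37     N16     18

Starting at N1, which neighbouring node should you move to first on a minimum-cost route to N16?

N25

Enumerating some paths:
N1 → N25 → N6 → N16: 15+23+12 = 50
N1 → N33 → N12 → N8 → N16: 8+7+19+16 = 50
N1 → N12 → N8 → N16: 24+19+16 = 59
N1 → N25 → N8 → N16: 15+7+16 = 38
The minimum is 38 via N1 → N25 → N8 → N16.
So from N1 the first move is to N25.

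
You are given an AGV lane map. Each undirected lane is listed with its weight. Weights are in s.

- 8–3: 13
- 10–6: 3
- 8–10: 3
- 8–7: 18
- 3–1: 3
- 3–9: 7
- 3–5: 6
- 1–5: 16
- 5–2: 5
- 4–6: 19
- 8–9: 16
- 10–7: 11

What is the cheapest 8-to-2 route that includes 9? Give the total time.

34 s

Best 8 to 9: 8–9 costing 16
Best 9 to 2: 9–3–5–2 costing 18
Total via 9: 16 + 18 = 34 s.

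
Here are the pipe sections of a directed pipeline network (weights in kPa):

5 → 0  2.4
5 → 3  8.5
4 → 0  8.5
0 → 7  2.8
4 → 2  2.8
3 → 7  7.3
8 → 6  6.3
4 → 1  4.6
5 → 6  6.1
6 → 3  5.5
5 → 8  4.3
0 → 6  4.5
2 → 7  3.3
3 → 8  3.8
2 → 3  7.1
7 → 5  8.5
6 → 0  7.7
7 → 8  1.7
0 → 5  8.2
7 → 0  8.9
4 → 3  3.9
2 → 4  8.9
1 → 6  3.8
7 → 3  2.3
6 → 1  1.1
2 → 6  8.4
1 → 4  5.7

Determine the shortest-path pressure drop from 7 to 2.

17.6 kPa

Running Dijkstra from 7:
7: 0
8: 1.7  (via 7)
3: 2.3  (via 7)
6: 8  (via 8)
5: 8.5  (via 7)
0: 8.9  (via 7)
1: 9.1  (via 6)
4: 14.8  (via 1)
2: 17.6  (via 4)
Shortest route: 7 → 8 → 6 → 1 → 4 → 2 = 17.6 kPa.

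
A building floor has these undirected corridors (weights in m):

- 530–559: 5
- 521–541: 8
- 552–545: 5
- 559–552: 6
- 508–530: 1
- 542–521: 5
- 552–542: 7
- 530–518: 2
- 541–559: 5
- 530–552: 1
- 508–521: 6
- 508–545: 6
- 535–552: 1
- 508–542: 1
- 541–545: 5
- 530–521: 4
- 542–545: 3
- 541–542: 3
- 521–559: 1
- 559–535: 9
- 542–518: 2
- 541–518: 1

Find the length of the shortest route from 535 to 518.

4 m

Candidate routes:
535 → 552 → 530 → 518: 1+1+2 = 4
535 → 552 → 530 → 508 → 542 → 518: 1+1+1+1+2 = 6
Cheapest is 535 → 552 → 530 → 518 at 4 m.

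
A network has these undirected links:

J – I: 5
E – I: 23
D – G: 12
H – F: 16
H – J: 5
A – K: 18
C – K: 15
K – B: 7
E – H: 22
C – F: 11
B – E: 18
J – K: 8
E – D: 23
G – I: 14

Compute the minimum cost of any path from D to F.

52

Enumerating some paths:
D–E–H–F: 23+22+16 = 61
D–G–I–J–H–F: 12+14+5+5+16 = 52
D–G–I–J–K–C–F: 12+14+5+8+15+11 = 65
Cheapest is D–G–I–J–H–F at 52.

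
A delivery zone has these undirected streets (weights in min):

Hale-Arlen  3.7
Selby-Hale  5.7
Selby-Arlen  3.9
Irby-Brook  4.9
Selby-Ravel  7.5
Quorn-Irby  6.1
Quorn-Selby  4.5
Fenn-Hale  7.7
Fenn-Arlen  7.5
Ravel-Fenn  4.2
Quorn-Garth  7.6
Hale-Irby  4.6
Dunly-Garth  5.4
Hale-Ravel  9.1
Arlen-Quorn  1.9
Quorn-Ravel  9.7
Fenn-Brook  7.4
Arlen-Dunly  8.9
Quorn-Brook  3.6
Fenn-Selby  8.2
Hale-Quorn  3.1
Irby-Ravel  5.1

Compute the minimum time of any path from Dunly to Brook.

Running Dijkstra from Dunly:
Dunly: 0
Garth: 5.4  (via Dunly)
Arlen: 8.9  (via Dunly)
Quorn: 10.8  (via Arlen)
Hale: 12.6  (via Arlen)
Selby: 12.8  (via Arlen)
Brook: 14.4  (via Quorn)
Shortest route: Dunly → Arlen → Quorn → Brook = 14.4 min.

14.4 min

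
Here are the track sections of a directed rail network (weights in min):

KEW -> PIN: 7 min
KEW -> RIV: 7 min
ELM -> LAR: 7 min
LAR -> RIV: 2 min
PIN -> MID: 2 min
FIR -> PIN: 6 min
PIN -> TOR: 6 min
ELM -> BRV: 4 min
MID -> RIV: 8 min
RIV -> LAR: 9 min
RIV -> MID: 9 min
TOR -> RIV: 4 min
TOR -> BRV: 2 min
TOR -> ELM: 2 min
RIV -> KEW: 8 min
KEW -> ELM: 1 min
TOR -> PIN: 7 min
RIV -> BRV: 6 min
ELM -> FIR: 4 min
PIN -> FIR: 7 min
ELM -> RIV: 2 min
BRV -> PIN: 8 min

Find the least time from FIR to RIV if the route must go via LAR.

Best FIR to LAR: FIR–PIN–TOR–ELM–LAR costing 21
Best LAR to RIV: LAR–RIV costing 2
Total via LAR: 21 + 2 = 23 min.

23 min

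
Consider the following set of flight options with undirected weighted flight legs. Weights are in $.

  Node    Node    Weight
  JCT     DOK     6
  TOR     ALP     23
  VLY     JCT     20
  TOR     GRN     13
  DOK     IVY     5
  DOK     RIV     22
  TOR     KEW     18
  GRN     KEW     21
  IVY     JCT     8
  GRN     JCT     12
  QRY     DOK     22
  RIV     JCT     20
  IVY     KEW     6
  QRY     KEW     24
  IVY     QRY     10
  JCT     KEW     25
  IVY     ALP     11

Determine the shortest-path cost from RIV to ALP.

Compare a few routes:
RIV → DOK → IVY → ALP: 22+5+11 = 38
RIV → JCT → IVY → ALP: 20+8+11 = 39
The minimum is $38 via RIV → DOK → IVY → ALP.

$38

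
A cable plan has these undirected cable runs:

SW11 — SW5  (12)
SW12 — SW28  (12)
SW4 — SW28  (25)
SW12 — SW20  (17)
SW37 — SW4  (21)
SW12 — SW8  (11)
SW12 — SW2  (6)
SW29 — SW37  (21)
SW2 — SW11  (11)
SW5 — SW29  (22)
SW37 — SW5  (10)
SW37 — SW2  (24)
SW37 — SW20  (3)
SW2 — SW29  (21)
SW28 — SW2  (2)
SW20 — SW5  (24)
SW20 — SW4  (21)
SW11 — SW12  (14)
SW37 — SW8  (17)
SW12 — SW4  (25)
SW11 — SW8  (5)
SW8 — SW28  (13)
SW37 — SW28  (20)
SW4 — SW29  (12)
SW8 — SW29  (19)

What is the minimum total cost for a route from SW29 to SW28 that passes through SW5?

Shortest SW29→SW5: SW29 → SW5 = 22
Shortest SW5→SW28: SW5 → SW11 → SW2 → SW28 = 25
Total via SW5: 22 + 25 = 47.

47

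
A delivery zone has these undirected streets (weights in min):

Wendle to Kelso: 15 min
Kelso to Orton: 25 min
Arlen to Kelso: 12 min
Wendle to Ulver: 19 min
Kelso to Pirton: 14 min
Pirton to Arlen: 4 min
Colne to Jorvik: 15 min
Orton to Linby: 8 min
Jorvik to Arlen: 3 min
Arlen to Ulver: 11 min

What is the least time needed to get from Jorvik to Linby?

Running Dijkstra from Jorvik:
Jorvik: 0
Arlen: 3  (via Jorvik)
Pirton: 7  (via Arlen)
Ulver: 14  (via Arlen)
Colne: 15  (via Jorvik)
Kelso: 15  (via Arlen)
Wendle: 30  (via Kelso)
Orton: 40  (via Kelso)
Linby: 48  (via Orton)
Shortest route: Jorvik–Arlen–Kelso–Orton–Linby = 48 min.

48 min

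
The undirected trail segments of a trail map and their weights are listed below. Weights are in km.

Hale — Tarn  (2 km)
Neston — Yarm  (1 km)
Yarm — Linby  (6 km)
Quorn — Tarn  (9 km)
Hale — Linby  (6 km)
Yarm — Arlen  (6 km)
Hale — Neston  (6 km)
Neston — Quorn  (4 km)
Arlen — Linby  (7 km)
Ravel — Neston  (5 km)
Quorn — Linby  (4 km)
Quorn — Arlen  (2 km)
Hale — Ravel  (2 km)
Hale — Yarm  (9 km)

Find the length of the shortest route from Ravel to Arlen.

11 km

Settle nodes by increasing distance from Ravel:
Ravel: 0
Hale: 2  (via Ravel)
Tarn: 4  (via Hale)
Neston: 5  (via Ravel)
Yarm: 6  (via Neston)
Linby: 8  (via Hale)
Quorn: 9  (via Neston)
Arlen: 11  (via Quorn)
Shortest route: Ravel → Neston → Quorn → Arlen = 11 km.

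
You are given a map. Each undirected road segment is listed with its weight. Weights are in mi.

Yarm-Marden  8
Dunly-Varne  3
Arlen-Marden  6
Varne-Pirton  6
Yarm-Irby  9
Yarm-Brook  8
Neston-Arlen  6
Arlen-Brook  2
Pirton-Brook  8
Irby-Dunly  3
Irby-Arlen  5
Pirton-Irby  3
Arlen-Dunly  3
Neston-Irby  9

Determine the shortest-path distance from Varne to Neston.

12 mi

Enumerating some paths:
Varne–Dunly–Irby–Neston: 3+3+9 = 15
Varne–Dunly–Arlen–Neston: 3+3+6 = 12
Varne–Dunly–Irby–Arlen–Neston: 3+3+5+6 = 17
Cheapest is Varne–Dunly–Arlen–Neston at 12 mi.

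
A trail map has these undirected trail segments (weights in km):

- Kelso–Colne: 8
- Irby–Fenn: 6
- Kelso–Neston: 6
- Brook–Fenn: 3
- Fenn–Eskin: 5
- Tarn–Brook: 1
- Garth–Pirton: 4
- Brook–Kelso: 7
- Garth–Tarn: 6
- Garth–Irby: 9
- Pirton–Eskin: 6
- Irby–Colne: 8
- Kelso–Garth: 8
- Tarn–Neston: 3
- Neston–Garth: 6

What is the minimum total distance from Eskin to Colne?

19 km

Candidate routes:
Eskin → Fenn → Brook → Kelso → Colne: 5+3+7+8 = 23
Eskin → Fenn → Irby → Colne: 5+6+8 = 19
The minimum is 19 km via Eskin → Fenn → Irby → Colne.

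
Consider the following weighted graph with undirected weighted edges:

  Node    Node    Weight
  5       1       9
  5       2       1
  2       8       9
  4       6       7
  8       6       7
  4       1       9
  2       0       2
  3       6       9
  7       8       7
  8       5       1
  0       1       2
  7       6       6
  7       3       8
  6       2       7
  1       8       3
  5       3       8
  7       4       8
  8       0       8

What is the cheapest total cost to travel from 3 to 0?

Compare a few routes:
3–6–2–0: 9+7+2 = 18
3–5–2–0: 8+1+2 = 11
3–5–8–0: 8+1+8 = 17
3–5–8–1–0: 8+1+3+2 = 14
The minimum is 11 via 3–5–2–0.

11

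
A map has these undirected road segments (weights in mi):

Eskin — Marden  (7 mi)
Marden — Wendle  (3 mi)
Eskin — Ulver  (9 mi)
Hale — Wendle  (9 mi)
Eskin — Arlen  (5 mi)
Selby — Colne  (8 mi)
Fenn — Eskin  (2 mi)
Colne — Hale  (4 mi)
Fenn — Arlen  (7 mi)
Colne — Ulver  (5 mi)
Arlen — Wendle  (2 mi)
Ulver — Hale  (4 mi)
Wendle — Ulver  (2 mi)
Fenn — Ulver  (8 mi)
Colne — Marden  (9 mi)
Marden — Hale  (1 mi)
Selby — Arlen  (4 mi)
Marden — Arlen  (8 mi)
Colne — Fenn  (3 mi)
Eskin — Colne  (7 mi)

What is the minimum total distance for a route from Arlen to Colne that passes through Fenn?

Shortest Arlen→Fenn: Arlen → Fenn = 7
Best Fenn to Colne: Fenn → Colne costing 3
Total via Fenn: 7 + 3 = 10 mi.

10 mi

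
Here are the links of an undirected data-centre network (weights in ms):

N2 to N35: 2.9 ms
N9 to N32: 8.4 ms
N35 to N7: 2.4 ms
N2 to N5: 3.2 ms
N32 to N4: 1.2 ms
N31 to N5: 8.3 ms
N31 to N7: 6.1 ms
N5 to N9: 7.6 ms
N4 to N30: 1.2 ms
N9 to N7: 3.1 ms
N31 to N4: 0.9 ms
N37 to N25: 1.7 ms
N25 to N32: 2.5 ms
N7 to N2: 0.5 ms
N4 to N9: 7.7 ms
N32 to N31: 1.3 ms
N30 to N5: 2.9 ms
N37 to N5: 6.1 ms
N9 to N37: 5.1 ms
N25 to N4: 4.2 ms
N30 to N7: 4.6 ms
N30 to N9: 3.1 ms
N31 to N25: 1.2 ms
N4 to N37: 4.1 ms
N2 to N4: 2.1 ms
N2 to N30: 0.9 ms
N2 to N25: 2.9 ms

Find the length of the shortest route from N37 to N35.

7.5 ms

Settle nodes by increasing distance from N37:
N37: 0
N25: 1.7  (via N37)
N31: 2.9  (via N25)
N4: 3.8  (via N31)
N32: 4.2  (via N25)
N2: 4.6  (via N25)
N30: 5  (via N4)
N9: 5.1  (via N37)
N7: 5.1  (via N2)
N5: 6.1  (via N37)
N35: 7.5  (via N2)
Shortest route: N37 → N25 → N2 → N35 = 7.5 ms.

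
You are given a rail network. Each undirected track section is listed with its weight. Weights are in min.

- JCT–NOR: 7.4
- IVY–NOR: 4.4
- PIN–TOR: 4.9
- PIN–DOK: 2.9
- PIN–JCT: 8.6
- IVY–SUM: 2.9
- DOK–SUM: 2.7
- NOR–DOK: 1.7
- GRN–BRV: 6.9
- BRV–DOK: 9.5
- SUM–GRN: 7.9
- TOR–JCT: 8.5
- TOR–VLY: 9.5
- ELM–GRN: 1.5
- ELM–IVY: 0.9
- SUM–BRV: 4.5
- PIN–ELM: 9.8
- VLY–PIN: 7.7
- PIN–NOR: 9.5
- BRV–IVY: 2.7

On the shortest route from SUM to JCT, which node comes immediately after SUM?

Enumerating some paths:
SUM–DOK–PIN–JCT: 2.7+2.9+8.6 = 14.2
SUM–DOK–NOR–JCT: 2.7+1.7+7.4 = 11.8
SUM–IVY–NOR–JCT: 2.9+4.4+7.4 = 14.7
Cheapest is SUM–DOK–NOR–JCT at 11.8 min.
So from SUM the first move is to DOK.

DOK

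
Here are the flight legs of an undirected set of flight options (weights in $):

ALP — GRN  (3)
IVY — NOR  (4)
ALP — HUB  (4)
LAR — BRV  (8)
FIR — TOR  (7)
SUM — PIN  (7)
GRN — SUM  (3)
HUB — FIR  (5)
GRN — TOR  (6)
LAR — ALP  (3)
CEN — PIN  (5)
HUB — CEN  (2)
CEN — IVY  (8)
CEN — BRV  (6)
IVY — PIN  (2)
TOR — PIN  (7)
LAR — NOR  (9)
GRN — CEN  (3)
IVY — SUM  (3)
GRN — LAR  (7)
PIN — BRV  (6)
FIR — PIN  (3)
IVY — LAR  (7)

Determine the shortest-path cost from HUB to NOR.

$13

Settle nodes by increasing distance from HUB:
HUB: 0
CEN: 2  (via HUB)
ALP: 4  (via HUB)
FIR: 5  (via HUB)
GRN: 5  (via CEN)
LAR: 7  (via ALP)
PIN: 7  (via CEN)
BRV: 8  (via CEN)
SUM: 8  (via GRN)
IVY: 9  (via PIN)
TOR: 11  (via GRN)
NOR: 13  (via IVY)
Shortest route: HUB–CEN–PIN–IVY–NOR = $13.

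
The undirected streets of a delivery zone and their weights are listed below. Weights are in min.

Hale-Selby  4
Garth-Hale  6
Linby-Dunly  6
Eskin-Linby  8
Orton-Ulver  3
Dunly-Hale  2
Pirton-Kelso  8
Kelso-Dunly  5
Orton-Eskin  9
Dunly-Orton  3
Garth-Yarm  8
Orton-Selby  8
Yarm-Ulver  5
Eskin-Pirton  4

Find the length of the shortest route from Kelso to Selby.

11 min

Running Dijkstra from Kelso:
Kelso: 0
Dunly: 5  (via Kelso)
Hale: 7  (via Dunly)
Orton: 8  (via Dunly)
Pirton: 8  (via Kelso)
Selby: 11  (via Hale)
Shortest route: Kelso–Dunly–Hale–Selby = 11 min.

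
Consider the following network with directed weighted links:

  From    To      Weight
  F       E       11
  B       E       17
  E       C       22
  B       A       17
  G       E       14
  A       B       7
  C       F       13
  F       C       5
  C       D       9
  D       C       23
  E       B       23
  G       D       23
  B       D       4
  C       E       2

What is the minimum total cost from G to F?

Running Dijkstra from G:
G: 0
E: 14  (via G)
D: 23  (via G)
C: 36  (via E)
B: 37  (via E)
F: 49  (via C)
Shortest route: G → E → C → F = 49.

49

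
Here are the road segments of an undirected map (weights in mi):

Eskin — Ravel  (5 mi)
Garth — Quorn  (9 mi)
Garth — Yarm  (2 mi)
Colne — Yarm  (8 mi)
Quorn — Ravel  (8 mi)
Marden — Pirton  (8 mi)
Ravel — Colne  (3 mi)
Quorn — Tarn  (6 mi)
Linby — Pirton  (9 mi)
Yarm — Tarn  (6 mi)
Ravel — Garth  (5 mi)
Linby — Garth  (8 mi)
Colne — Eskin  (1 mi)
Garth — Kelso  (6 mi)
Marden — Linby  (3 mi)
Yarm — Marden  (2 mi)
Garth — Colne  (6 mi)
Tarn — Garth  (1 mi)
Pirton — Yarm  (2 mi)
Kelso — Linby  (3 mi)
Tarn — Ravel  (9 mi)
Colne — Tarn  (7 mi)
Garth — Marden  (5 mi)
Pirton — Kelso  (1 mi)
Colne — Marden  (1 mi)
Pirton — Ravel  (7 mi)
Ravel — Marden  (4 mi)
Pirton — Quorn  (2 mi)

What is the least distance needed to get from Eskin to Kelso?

7 mi

Compare a few routes:
Eskin–Colne–Marden–Pirton–Kelso: 1+1+8+1 = 11
Eskin–Colne–Marden–Yarm–Pirton–Kelso: 1+1+2+2+1 = 7
Eskin–Colne–Marden–Linby–Kelso: 1+1+3+3 = 8
The minimum is 7 mi via Eskin–Colne–Marden–Yarm–Pirton–Kelso.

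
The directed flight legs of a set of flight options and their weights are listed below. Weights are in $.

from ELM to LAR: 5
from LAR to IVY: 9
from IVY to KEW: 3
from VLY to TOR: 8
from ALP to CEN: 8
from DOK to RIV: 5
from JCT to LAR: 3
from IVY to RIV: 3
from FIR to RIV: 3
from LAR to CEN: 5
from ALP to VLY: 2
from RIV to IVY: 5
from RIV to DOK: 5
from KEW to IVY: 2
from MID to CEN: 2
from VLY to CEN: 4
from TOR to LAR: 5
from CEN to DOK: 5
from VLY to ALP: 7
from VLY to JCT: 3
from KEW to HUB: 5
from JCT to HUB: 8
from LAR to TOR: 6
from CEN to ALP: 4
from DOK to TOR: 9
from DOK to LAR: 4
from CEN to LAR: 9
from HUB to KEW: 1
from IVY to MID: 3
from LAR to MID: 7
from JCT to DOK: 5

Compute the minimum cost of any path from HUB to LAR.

Compare a few routes:
HUB - KEW - IVY - RIV - DOK - LAR: 1+2+3+5+4 = 15
HUB - KEW - IVY - MID - CEN - DOK - LAR: 1+2+3+2+5+4 = 17
The minimum is $15 via HUB - KEW - IVY - RIV - DOK - LAR.

$15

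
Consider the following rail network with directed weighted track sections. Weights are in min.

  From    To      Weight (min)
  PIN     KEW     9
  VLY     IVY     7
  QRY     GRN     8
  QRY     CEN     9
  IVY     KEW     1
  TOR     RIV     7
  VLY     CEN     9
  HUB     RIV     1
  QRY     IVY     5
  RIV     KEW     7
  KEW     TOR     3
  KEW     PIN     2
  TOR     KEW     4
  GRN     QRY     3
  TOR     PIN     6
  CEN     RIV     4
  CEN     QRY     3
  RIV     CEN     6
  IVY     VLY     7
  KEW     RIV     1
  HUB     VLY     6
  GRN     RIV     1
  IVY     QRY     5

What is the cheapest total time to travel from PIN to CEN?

Candidate routes:
PIN–KEW–RIV–CEN: 9+1+6 = 16
PIN–KEW–TOR–RIV–CEN: 9+3+7+6 = 25
Cheapest is PIN–KEW–RIV–CEN at 16 min.

16 min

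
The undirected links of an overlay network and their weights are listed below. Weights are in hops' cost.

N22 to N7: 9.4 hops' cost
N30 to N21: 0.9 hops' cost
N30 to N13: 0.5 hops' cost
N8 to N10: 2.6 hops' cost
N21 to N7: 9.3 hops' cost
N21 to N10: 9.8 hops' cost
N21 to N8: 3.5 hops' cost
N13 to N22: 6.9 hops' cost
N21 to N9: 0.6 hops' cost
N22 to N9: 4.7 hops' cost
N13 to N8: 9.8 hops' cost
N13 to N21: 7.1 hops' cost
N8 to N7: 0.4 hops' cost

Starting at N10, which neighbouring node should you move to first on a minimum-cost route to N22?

N8

Candidate routes:
N10–N8–N7–N22: 2.6+0.4+9.4 = 12.4
N10–N8–N21–N9–N22: 2.6+3.5+0.6+4.7 = 11.4
Cheapest is N10–N8–N21–N9–N22 at 11.4 hops' cost.
So from N10 the first move is to N8.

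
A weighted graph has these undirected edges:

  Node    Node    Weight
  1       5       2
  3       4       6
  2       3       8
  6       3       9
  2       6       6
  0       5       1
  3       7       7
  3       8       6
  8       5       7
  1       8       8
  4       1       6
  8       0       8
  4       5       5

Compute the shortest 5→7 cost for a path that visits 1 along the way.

Best 5 to 1: 5 → 1 costing 2
Shortest 1→7: 1 → 4 → 3 → 7 = 19
Total via 1: 2 + 19 = 21.

21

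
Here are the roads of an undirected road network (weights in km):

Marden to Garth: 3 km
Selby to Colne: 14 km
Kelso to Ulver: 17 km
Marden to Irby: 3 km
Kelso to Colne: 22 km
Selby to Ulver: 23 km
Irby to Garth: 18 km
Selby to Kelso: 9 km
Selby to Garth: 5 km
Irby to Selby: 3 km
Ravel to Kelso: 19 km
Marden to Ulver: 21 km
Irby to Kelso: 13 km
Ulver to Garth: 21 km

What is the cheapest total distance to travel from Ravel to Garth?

Compare a few routes:
Ravel–Kelso–Selby–Irby–Marden–Garth: 19+9+3+3+3 = 37
Ravel–Kelso–Irby–Marden–Garth: 19+13+3+3 = 38
Ravel–Kelso–Selby–Garth: 19+9+5 = 33
The minimum is 33 km via Ravel–Kelso–Selby–Garth.

33 km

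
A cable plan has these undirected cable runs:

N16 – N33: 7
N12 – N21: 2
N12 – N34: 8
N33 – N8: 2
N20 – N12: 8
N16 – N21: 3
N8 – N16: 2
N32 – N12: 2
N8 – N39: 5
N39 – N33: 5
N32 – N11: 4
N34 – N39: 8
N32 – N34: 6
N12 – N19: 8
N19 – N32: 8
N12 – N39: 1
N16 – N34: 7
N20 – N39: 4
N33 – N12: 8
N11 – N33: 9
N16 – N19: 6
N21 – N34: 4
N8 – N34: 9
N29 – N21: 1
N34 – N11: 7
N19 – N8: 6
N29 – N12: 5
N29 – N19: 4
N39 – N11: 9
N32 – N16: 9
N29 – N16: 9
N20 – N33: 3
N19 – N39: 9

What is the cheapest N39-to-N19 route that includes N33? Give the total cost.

13

Best N39 to N33: N39–N33 costing 5
Shortest N33→N19: N33–N8–N19 = 8
Total via N33: 5 + 8 = 13.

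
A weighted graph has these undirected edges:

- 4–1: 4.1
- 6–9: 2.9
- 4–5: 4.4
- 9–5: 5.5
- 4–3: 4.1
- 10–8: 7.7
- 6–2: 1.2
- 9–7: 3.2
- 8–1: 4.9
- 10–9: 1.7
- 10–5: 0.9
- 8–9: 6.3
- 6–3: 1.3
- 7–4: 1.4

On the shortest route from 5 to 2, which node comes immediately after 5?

10

Enumerating some paths:
5 → 4 → 3 → 6 → 2: 4.4+4.1+1.3+1.2 = 11
5 → 4 → 7 → 9 → 6 → 2: 4.4+1.4+3.2+2.9+1.2 = 13.1
5 → 9 → 6 → 2: 5.5+2.9+1.2 = 9.6
5 → 10 → 9 → 6 → 2: 0.9+1.7+2.9+1.2 = 6.7
Cheapest is 5 → 10 → 9 → 6 → 2 at 6.7.
So from 5 the first move is to 10.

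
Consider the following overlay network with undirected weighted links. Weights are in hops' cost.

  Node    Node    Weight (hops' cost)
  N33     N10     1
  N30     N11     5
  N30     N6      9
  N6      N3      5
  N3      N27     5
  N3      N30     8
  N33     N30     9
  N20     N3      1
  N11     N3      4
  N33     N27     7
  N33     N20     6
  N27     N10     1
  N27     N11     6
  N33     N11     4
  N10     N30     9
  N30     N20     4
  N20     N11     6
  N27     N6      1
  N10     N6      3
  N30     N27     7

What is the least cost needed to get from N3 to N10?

6 hops' cost

Running Dijkstra from N3:
N3: 0
N20: 1  (via N3)
N11: 4  (via N3)
N30: 5  (via N20)
N27: 5  (via N3)
N6: 5  (via N3)
N10: 6  (via N27)
Shortest route: N3 → N27 → N10 = 6 hops' cost.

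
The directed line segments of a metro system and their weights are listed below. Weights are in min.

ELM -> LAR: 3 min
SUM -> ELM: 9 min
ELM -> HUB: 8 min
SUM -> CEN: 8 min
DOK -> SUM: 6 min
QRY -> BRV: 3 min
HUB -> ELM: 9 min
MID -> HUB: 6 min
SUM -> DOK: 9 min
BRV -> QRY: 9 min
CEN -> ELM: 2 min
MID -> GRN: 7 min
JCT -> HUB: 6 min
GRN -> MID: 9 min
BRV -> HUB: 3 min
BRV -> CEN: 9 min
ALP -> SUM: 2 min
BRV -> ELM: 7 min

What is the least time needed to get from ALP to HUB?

19 min

Running Dijkstra from ALP:
ALP: 0
SUM: 2  (via ALP)
CEN: 10  (via SUM)
DOK: 11  (via SUM)
ELM: 11  (via SUM)
LAR: 14  (via ELM)
HUB: 19  (via ELM)
Shortest route: ALP–SUM–ELM–HUB = 19 min.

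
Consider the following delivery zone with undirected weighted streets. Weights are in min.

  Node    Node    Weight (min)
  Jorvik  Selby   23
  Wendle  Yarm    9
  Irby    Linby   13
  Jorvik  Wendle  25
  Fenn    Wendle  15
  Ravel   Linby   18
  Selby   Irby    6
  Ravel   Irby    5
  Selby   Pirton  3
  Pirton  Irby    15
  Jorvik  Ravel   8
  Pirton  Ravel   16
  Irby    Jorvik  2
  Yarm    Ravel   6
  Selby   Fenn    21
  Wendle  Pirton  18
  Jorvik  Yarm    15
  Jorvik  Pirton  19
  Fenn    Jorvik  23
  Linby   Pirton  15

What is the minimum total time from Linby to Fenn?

38 min

Shortest distances from Linby:
Linby: 0
Irby: 13  (via Linby)
Jorvik: 15  (via Irby)
Pirton: 15  (via Linby)
Ravel: 18  (via Linby)
Selby: 18  (via Pirton)
Yarm: 24  (via Ravel)
Wendle: 33  (via Pirton)
Fenn: 38  (via Jorvik)
Shortest route: Linby → Irby → Jorvik → Fenn = 38 min.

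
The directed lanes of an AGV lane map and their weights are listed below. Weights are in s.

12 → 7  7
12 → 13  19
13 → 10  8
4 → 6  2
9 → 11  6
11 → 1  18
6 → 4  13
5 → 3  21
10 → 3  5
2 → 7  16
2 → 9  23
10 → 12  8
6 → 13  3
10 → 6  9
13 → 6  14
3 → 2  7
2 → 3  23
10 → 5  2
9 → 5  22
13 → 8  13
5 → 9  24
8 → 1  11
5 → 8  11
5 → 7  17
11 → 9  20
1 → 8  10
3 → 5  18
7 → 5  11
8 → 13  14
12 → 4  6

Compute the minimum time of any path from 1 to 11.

Shortest distances from 1:
1: 0
8: 10  (via 1)
13: 24  (via 8)
10: 32  (via 13)
5: 34  (via 10)
3: 37  (via 10)
6: 38  (via 13)
12: 40  (via 10)
2: 44  (via 3)
4: 46  (via 12)
7: 47  (via 12)
9: 58  (via 5)
11: 64  (via 9)
Shortest route: 1 → 8 → 13 → 10 → 5 → 9 → 11 = 64 s.

64 s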